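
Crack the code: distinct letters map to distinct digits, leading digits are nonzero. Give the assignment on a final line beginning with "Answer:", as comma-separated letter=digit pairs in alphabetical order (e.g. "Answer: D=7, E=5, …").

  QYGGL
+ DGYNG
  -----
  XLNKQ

Step 1. [col 1: L + G ≡ Q (mod 10)] column 1 (L + G ≡ Q (mod 10), carry-in 0) doesn't pin L yet; pick L=3 and continue. So L=3.
Step 2. [col 1: L + G ≡ Q (mod 10)] Q=7 is one option consistent with column 1 (L + G ≡ Q (mod 10), carry-in 0) — take it ⇒ Q=7.
Step 3. [col 1: L + G ≡ Q (mod 10)] column 1 reads L+G+carry(0)=Q with L=3, Q=7; with digits 3,7 already taken and all letters distinct, the only value for G is 4, so G=4.
Step 4. [col 2: G + N ≡ K (mod 10)] no forcing yet in column 2 (carry-in 0); K=6 is free and consistent — try it. So K=6.
Step 5. [col 2: G + N ≡ K (mod 10)] column 2 reads G+N+carry(0)=K with G=4, K=6; with digits 3,4,6,7 already taken and all letters distinct, the only value for N is 2 ⇒ N=2.
Step 6. [col 3: G + Y ≡ N (mod 10)] column 3 reads G+Y+carry(0)=N with G=4, N=2; with digits 2,3,4,6,7 already taken and all letters distinct, the only value for Y is 8. So Y=8.
Step 7. [col 5: Q + D ≡ X (mod 10)] column 5 reads Q+D+carry(1)=X with Q=7; with digits 2,3,4,6,7,8 already taken and all letters distinct, the only value for D is 1 ⇒ D=1.
Step 8. [col 5: Q + D ≡ X (mod 10)] column 5 reads Q+D+carry(1)=X with Q=7, D=1; with digits 1,2,3,4,6,7,8 already taken and all letters distinct, the only value for X is 9 ⇒ X=9.

Answer: D=1, G=4, K=6, L=3, N=2, Q=7, X=9, Y=8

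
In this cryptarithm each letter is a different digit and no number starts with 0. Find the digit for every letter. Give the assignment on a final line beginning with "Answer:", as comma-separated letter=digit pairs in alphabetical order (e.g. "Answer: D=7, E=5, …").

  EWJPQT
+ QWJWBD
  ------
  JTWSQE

Step 1. [col 1: T + D ≡ E (mod 10)] no forcing yet in column 1 (carry-in 0); T=7 is free and consistent — try it, so T=7.
Step 2. [col 1: T + D ≡ E (mod 10)] D=4 is one option consistent with column 1 (T + D ≡ E (mod 10), carry-in 0) — take it ⇒ D=4.
Step 3. [col 1: T + D ≡ E (mod 10)] column 1: given T=7, D=4, carry-in 0, and digits 4,7 already taken and all letters distinct, T+D≡E (mod 10) forces E=1. So E=1.
Step 4. [col 2: Q + B ≡ Q (mod 10)] from column 2 (nothing yet, carry-in 1, digits 1,4,7 already taken and all letters distinct): B must equal 9 ⇒ B=9.
Step 5. [col 2: Q + B ≡ Q (mod 10)] column 2 (Q + B ≡ Q (mod 10), carry-in 1) doesn't pin Q yet; pick Q=5 and continue ⇒ Q=5.
Step 6. [col 3: P + W ≡ S (mod 10)] column 3 (P + W ≡ S (mod 10), carry-in 1) doesn't pin W yet; pick W=3 and continue. So W=3.
Step 7. [col 3: P + W ≡ S (mod 10)] several values work for S in column 3 (P + W ≡ S (mod 10), carry-in 1); try S=2, so S=2.
Step 8. [col 3: P + W ≡ S (mod 10)] in column 3 we have P+W≡S with carry-in 1; given W=3, S=2 and digits 1,2,3,4,5,7,9 already taken and all letters distinct, that pins P to 8, so P=8.
Step 9. [col 4: J + J ≡ W (mod 10)] column 4: given W=3, carry-in 1, and digits 1,2,3,4,5,7,8,9 already taken and all letters distinct, J+J≡W (mod 10) forces J=6, so J=6.

Answer: B=9, D=4, E=1, J=6, P=8, Q=5, S=2, T=7, W=3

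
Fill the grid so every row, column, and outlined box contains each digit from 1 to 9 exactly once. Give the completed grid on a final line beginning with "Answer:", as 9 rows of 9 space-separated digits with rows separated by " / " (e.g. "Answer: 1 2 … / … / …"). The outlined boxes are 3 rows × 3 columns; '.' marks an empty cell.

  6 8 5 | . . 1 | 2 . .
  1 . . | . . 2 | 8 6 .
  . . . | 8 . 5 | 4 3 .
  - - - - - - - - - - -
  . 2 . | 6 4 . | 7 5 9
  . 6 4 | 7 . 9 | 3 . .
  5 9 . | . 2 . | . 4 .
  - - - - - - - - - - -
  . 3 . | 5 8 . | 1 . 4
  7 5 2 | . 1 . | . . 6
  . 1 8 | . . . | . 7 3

Step 1. [r2c3∈{3,7,9}] across box 1, 3 lands solely at r2c3 ⇒ r2c3=3.
Step 2. [r1c4∈{3,4,9}] 4 has one home in row 1: r1c4, so r1c4=4.
Step 3. [r2c4∈{9}] nothing but 9 survives at r2c4, so r2c4=9.
Step 4. [r5c8∈{1,2,8}] col 8 places 1 nowhere but r5c8, so r5c8=1.
Step 5. [r3c2∈{7}] r3c2 is down to just 7 ⇒ r3c2=7.
Step 6. [r7c1∈{9}] r7c1 is down to just 9. So r7c1=9.
Step 7. [r6c9∈{8}] only 8 remains possible at r6c9 ⇒ r6c9=8.
Step 8. [r6c6∈{3}] r6c6 is down to just 3 ⇒ r6c6=3.
Step 9. [r8c7∈{9}] r8c7 has the single candidate 9, so r8c7=9.
Step 10. [r2c5∈{7}] r2c5 is down to just 7, so r2c5=7.
Step 11. [r4c6∈{8}] r4c6 is down to just 8, so r4c6=8.
Step 12. [r6c4∈{1}] r6c4 is down to just 1, so r6c4=1.
Step 13. [r3c5∈{6}] only 6 remains possible at r3c5, so r3c5=6.
Step 14. [r9c6∈{4,6}] in row 9, 6 fits only at r9c6. So r9c6=6.
Step 15. [r3c1∈{2}] nothing but 2 survives at r3c1. So r3c1=2.
Step 16. [r1c8∈{9}] nothing but 9 survives at r1c8. So r1c8=9.
Step 17. [r7c8∈{2}] r7c8's peers cover all but 2 ⇒ r7c8=2.
Step 18. [r5c9∈{2}] r5c9 is down to just 2 ⇒ r5c9=2.
Step 19. [r1c5∈{3}] r1c5 has the single candidate 3, so r1c5=3.
Step 20. [r8c6∈{4}] r8c6's peers cover all but 4 ⇒ r8c6=4.
Step 21. [r8c4∈{3}] r8c4 has the single candidate 3, so r8c4=3.
Step 22. [r4c3∈{1}] r4c3 is down to just 1. So r4c3=1.
Step 23. [r7c6∈{7}] nothing but 7 survives at r7c6. So r7c6=7.
Step 24. [r5c1∈{8}] r5c1 has the single candidate 8. So r5c1=8.
Step 25. [r2c2∈{4}] r2c2 has the single candidate 4, so r2c2=4.
Step 26. [r9c5∈{9}] only 9 remains possible at r9c5. So r9c5=9.
Step 27. [r3c3∈{9}] r3c3 is down to just 9 ⇒ r3c3=9.
Step 28. [r9c4∈{2}] r9c4 has the single candidate 2 ⇒ r9c4=2.
Step 29. [r8c8∈{8}] r8c8 is down to just 8. So r8c8=8.
Step 30. [r5c5∈{5}] r5c5 has the single candidate 5, so r5c5=5.
Step 31. [r4c1∈{3}] nothing but 3 survives at r4c1. So r4c1=3.
Step 32. [r7c3∈{6}] r7c3 is down to just 6. So r7c3=6.
Step 33. [r3c9∈{1}] r3c9's peers cover all but 1 ⇒ r3c9=1.
Step 34. [r6c7∈{6}] nothing but 6 survives at r6c7 ⇒ r6c7=6.
Step 35. [r1c9∈{7}] only 7 remains possible at r1c9. So r1c9=7.
Step 36. [r6c3∈{7}] r6c3's peers cover all but 7, so r6c3=7.
Step 37. [r2c9∈{5}] nothing but 5 survives at r2c9. So r2c9=5.
Step 38. [r9c7∈{5}] r9c7 is down to just 5 ⇒ r9c7=5.
Step 39. [r9c1∈{4}] only 4 remains possible at r9c1, so r9c1=4.

Answer: 6 8 5 4 3 1 2 9 7 / 1 4 3 9 7 2 8 6 5 / 2 7 9 8 6 5 4 3 1 / 3 2 1 6 4 8 7 5 9 / 8 6 4 7 5 9 3 1 2 / 5 9 7 1 2 3 6 4 8 / 9 3 6 5 8 7 1 2 4 / 7 5 2 3 1 4 9 8 6 / 4 1 8 2 9 6 5 7 3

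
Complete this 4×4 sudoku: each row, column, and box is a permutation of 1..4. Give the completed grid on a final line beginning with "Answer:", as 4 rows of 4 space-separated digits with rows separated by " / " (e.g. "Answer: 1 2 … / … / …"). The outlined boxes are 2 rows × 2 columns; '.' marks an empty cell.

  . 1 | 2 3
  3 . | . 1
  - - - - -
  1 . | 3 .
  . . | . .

Step 1. [r4c1∈{2,4}] 2 has one home in col 1: r4c1, so r4c1=2.
Step 2. [r3c2∈{4}] r3c2's peers cover all but 4, so r3c2=4.
Step 3. [r4c4∈{4}] r4c4 has the single candidate 4. So r4c4=4.
Step 4. [r4c2∈{3}] only 3 remains possible at r4c2 ⇒ r4c2=3.
Step 5. [r2c2∈{2}] r2c2's peers cover all but 2, so r2c2=2.
Step 6. [r4c3∈{1}] nothing but 1 survives at r4c3 ⇒ r4c3=1.
Step 7. [r1c1∈{4}] nothing but 4 survives at r1c1. So r1c1=4.
Step 8. [r2c3∈{4}] r2c3's peers cover all but 4, so r2c3=4.
Step 9. [r3c4∈{2}] r3c4 is down to just 2, so r3c4=2.

Answer: 4 1 2 3 / 3 2 4 1 / 1 4 3 2 / 2 3 1 4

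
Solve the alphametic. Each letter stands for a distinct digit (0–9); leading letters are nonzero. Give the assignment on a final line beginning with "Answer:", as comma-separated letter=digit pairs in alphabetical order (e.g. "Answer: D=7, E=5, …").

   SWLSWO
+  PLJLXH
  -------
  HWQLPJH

Step 1. [col 1: O + H ≡ H (mod 10)] column 1: given nothing yet, carry-in 0, and all letters distinct, none taken yet, O+H≡H (mod 10) forces O=0 ⇒ O=0.
Step 2. [col 1: O + H ≡ H (mod 10)] column 1 (O + H ≡ H (mod 10), carry-in 0) doesn't pin H yet; pick H=1 and continue. So H=1.
Step 3. [col 2: W + X ≡ J (mod 10)] J=9 is one option consistent with column 2 (W + X ≡ J (mod 10), carry-in 0) — take it, so J=9.
Step 4. [col 2: W + X ≡ J (mod 10)] column 2 (W + X ≡ J (mod 10), carry-in 0) doesn't pin X yet; pick X=6 and continue ⇒ X=6.
Step 5. [col 2: W + X ≡ J (mod 10)] column 2 reads W+X+carry(0)=J with X=6, J=9; with digits 0,1,6,9 already taken and all letters distinct, the only value for W is 3 ⇒ W=3.
Step 6. [col 3: S + L ≡ P (mod 10)] S=7 is one option consistent with column 3 (S + L ≡ P (mod 10), carry-in 0) — take it, so S=7.
Step 7. [col 3: S + L ≡ P (mod 10)] several values work for L in column 3 (S + L ≡ P (mod 10), carry-in 0); try L=8, so L=8.
Step 8. [col 3: S + L ≡ P (mod 10)] column 3: given S=7, L=8, carry-in 0, and digits 0,1,3,6,7,8,9 already taken and all letters distinct, S+L≡P (mod 10) forces P=5 ⇒ P=5.
Step 9. [col 5: W + L ≡ Q (mod 10)] in column 5 we have W+L≡Q with carry-in 1; given W=3, L=8 and digits 0,1,3,5,6,7,8,9 already taken and all letters distinct, that pins Q to 2 ⇒ Q=2.

Answer: H=1, J=9, L=8, O=0, P=5, Q=2, S=7, W=3, X=6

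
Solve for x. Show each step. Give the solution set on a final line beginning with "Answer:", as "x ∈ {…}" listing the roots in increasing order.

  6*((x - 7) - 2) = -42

Step 1. [6*((x - 7) - 2) = -42] divide by the outer 6 ⇒ div: (x - 7) - 2 = -7.
Step 2. [(x - 7) - 2 = -7] the outer -2 inverts by adding 2 ⇒ sub: x - 7 = -5.
Step 3. [x - 7 = -5] add 7: x sits inside (… - 7) ⇒ sub: x = 2.

Answer: x ∈ {2}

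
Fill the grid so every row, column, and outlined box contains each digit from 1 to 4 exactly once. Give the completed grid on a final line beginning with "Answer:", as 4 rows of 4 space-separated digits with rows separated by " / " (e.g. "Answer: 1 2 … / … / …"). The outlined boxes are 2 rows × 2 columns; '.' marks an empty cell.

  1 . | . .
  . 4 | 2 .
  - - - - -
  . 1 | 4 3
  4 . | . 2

Step 1. [r1c3∈{3}] r1c3's peers cover all but 3. So r1c3=3.
Step 2. [r3c1∈{2}] only 2 remains possible at r3c1 ⇒ r3c1=2.
Step 3. [r2c1∈{3}] r2c1 has the single candidate 3. So r2c1=3.
Step 4. [r1c2∈{2}] r1c2 has the single candidate 2, so r1c2=2.
Step 5. [r1c4∈{4}] nothing but 4 survives at r1c4 ⇒ r1c4=4.
Step 6. [r4c2∈{3}] r4c2 has the single candidate 3. So r4c2=3.
Step 7. [r2c4∈{1}] r2c4 is down to just 1, so r2c4=1.
Step 8. [r4c3∈{1}] r4c3 has the single candidate 1 ⇒ r4c3=1.

Answer: 1 2 3 4 / 3 4 2 1 / 2 1 4 3 / 4 3 1 2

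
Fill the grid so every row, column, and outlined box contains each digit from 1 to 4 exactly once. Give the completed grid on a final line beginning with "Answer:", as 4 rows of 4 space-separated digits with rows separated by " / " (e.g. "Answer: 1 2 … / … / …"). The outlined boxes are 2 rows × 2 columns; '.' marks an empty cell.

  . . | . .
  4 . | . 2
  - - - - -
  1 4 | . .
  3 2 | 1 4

Step 1. [r2c3∈{3}] nothing but 3 survives at r2c3. So r2c3=3.
Step 2. [r1c4∈{1}] r1c4 is down to just 1 ⇒ r1c4=1.
Step 3. [r3c3∈{2}] r3c3 has the single candidate 2. So r3c3=2.
Step 4. [r1c2∈{3}] r1c2 is down to just 3. So r1c2=3.
Step 5. [r1c3∈{4}] only 4 remains possible at r1c3, so r1c3=4.
Step 6. [r1c1∈{2}] r1c1's peers cover all but 2, so r1c1=2.
Step 7. [r3c4∈{3}] nothing but 3 survives at r3c4 ⇒ r3c4=3.
Step 8. [r2c2∈{1}] only 1 remains possible at r2c2. So r2c2=1.

Answer: 2 3 4 1 / 4 1 3 2 / 1 4 2 3 / 3 2 1 4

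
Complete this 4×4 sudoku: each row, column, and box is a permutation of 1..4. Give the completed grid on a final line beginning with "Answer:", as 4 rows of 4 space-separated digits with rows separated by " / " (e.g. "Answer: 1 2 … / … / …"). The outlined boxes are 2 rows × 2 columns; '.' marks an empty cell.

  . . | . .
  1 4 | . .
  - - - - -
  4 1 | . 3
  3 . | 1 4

Step 1. [r2c4∈{2}] nothing but 2 survives at r2c4 ⇒ r2c4=2.
Step 2. [r1c2∈{2,3}] in col 2, 3 fits only at r1c2 ⇒ r1c2=3.
Step 3. [r1c3∈{4}] r1c3 has the single candidate 4. So r1c3=4.
Step 4. [r3c3∈{2}] r3c3's peers cover all but 2 ⇒ r3c3=2.
Step 5. [r1c1∈{2}] r1c1's peers cover all but 2 ⇒ r1c1=2.
Step 6. [r4c2∈{2}] only 2 remains possible at r4c2, so r4c2=2.
Step 7. [r2c3∈{3}] r2c3 is down to just 3 ⇒ r2c3=3.
Step 8. [r1c4∈{1}] r1c4 has the single candidate 1. So r1c4=1.

Answer: 2 3 4 1 / 1 4 3 2 / 4 1 2 3 / 3 2 1 4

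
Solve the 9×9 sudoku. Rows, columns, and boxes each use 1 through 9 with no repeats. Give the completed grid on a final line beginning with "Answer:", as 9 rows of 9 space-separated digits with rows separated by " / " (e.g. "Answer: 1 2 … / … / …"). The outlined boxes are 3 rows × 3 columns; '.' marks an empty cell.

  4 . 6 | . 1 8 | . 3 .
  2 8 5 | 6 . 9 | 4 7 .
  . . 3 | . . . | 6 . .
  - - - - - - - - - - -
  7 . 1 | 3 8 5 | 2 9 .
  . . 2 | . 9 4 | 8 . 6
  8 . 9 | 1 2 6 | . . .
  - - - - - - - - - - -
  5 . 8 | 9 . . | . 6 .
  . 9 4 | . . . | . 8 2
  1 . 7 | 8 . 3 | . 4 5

Step 1. [r3c4∈{2,4,5,7}] col 4 places 4 nowhere but r3c4 ⇒ r3c4=4.
Step 2. [r6c8∈{5}] nothing but 5 survives at r6c8 ⇒ r6c8=5.
Step 3. [r7c6∈{1,2,7}] box 8 places 2 nowhere but r7c6, so r7c6=2.
Step 4. [r7c2∈{3}] r7c2's peers cover all but 3 ⇒ r7c2=3.
Step 5. [r3c6∈{7}] r3c6 is down to just 7, so r3c6=7.
Step 6. [r6c9∈{3,4,7}] 3 has one home in col 9: r6c9. So r6c9=3.
Step 7. [r7c9∈{1,7}] across col 9, 7 lands solely at r7c9, so r7c9=7.
Step 8. [r8c5∈{5,6,7}] col 5 places 7 nowhere but r8c5. So r8c5=7.
Step 9. [r1c7∈{5,9}] 5 has one home in col 7: r1c7 ⇒ r1c7=5.
Step 10. [r3c2∈{1}] nothing but 1 survives at r3c2, so r3c2=1.
Step 11. [r4c2∈{4,6}] row 4 places 6 nowhere but r4c2, so r4c2=6.
Step 12. [r3c9∈{8,9}] r3c9 is the only open cell in row 3 admitting 8 ⇒ r3c9=8.
Step 13. [r8c6∈{1}] r8c6's peers cover all but 1, so r8c6=1.
Step 14. [r6c2∈{4}] only 4 remains possible at r6c2. So r6c2=4.
Step 15. [r7c5∈{4}] r7c5's peers cover all but 4. So r7c5=4.
Step 16. [r3c8∈{2}] nothing but 2 survives at r3c8 ⇒ r3c8=2.
Step 17. [r6c7∈{7}] r6c7 is down to just 7. So r6c7=7.
Step 18. [r9c2∈{2}] only 2 remains possible at r9c2, so r9c2=2.
Step 19. [r3c1∈{9}] r3c1 has the single candidate 9 ⇒ r3c1=9.
Step 20. [r9c7∈{9}] r9c7 has the single candidate 9, so r9c7=9.
Step 21. [r8c4∈{5}] only 5 remains possible at r8c4 ⇒ r8c4=5.
Step 22. [r9c5∈{6}] r9c5 is down to just 6, so r9c5=6.
Step 23. [r1c4∈{2}] nothing but 2 survives at r1c4, so r1c4=2.
Step 24. [r5c4∈{7}] nothing but 7 survives at r5c4, so r5c4=7.
Step 25. [r5c8∈{1}] nothing but 1 survives at r5c8 ⇒ r5c8=1.
Step 26. [r1c9∈{9}] r1c9 has the single candidate 9 ⇒ r1c9=9.
Step 27. [r2c9∈{1}] r2c9's peers cover all but 1, so r2c9=1.
Step 28. [r4c9∈{4}] r4c9 is down to just 4 ⇒ r4c9=4.
Step 29. [r2c5∈{3}] nothing but 3 survives at r2c5, so r2c5=3.
Step 30. [r5c1∈{3}] r5c1 is down to just 3, so r5c1=3.
Step 31. [r7c7∈{1}] only 1 remains possible at r7c7 ⇒ r7c7=1.
Step 32. [r8c1∈{6}] r8c1 is down to just 6 ⇒ r8c1=6.
Step 33. [r8c7∈{3}] nothing but 3 survives at r8c7, so r8c7=3.
Step 34. [r1c2∈{7}] r1c2's peers cover all but 7 ⇒ r1c2=7.
Step 35. [r5c2∈{5}] r5c2 has the single candidate 5. So r5c2=5.
Step 36. [r3c5∈{5}] r3c5 has the single candidate 5 ⇒ r3c5=5.

Answer: 4 7 6 2 1 8 5 3 9 / 2 8 5 6 3 9 4 7 1 / 9 1 3 4 5 7 6 2 8 / 7 6 1 3 8 5 2 9 4 / 3 5 2 7 9 4 8 1 6 / 8 4 9 1 2 6 7 5 3 / 5 3 8 9 4 2 1 6 7 / 6 9 4 5 7 1 3 8 2 / 1 2 7 8 6 3 9 4 5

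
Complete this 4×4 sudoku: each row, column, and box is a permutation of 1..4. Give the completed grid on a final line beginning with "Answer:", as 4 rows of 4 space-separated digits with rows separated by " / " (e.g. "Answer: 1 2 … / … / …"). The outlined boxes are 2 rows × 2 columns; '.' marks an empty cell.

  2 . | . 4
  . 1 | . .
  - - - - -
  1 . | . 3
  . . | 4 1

Step 1. [r1c2∈{3}] only 3 remains possible at r1c2. So r1c2=3.
Step 2. [r3c3∈{2}] only 2 remains possible at r3c3. So r3c3=2.
Step 3. [r2c4∈{2}] r2c4 is down to just 2. So r2c4=2.
Step 4. [r2c1∈{4}] only 4 remains possible at r2c1 ⇒ r2c1=4.
Step 5. [r2c3∈{3}] r2c3 has the single candidate 3. So r2c3=3.
Step 6. [r1c3∈{1}] r1c3 is down to just 1. So r1c3=1.
Step 7. [r3c2∈{4}] r3c2 is down to just 4 ⇒ r3c2=4.
Step 8. [r4c2∈{2}] r4c2 has the single candidate 2, so r4c2=2.
Step 9. [r4c1∈{3}] r4c1 has the single candidate 3. So r4c1=3.

Answer: 2 3 1 4 / 4 1 3 2 / 1 4 2 3 / 3 2 4 1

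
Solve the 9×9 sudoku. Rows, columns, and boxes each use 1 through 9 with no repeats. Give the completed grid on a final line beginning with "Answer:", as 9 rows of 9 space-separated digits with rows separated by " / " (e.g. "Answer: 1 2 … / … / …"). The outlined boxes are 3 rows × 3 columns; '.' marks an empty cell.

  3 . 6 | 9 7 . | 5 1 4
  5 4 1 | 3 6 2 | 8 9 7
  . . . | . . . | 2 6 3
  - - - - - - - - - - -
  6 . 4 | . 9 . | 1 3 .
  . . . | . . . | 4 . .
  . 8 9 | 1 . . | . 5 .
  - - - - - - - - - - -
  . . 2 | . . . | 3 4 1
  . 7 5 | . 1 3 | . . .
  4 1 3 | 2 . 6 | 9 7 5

Step 1. [r1c6∈{8}] r1c6's peers cover all but 8 ⇒ r1c6=8.
Step 2. [r5c3∈{7}] r5c3 has the single candidate 7. So r5c3=7.
Step 3. [r5c6∈{5}] nothing but 5 survives at r5c6. So r5c6=5.
Step 4. [r6c1∈{2}] r6c1 is down to just 2 ⇒ r6c1=2.
Step 5. [r4c9∈{2,8}] row 4 places 2 nowhere but r4c9 ⇒ r4c9=2.
Step 6. [r4c4∈{7,8}] row 4 places 8 nowhere but r4c4 ⇒ r4c4=8.
Step 7. [r8c1∈{8,9}] row 8 places 9 nowhere but r8c1. So r8c1=9.
Step 8. [r6c9∈{6}] nothing but 6 survives at r6c9. So r6c9=6.
Step 9. [r8c9∈{8}] r8c9's peers cover all but 8. So r8c9=8.
Step 10. [r7c1∈{8}] nothing but 8 survives at r7c1, so r7c1=8.
Step 11. [r7c4∈{5,7}] 7 has one home in col 4: r7c4, so r7c4=7.
Step 12. [r3c4∈{4,5}] col 4 places 5 nowhere but r3c4 ⇒ r3c4=5.
Step 13. [r6c5∈{3,4}] r6c5 is the only open cell in row 6 admitting 3. So r6c5=3.
Step 14. [r6c6∈{4,7}] r6c6 is the only open cell in row 6 admitting 4. So r6c6=4.
Step 15. [r5c1∈{1}] only 1 remains possible at r5c1 ⇒ r5c1=1.
Step 16. [r8c7∈{6}] r8c7 is down to just 6. So r8c7=6.
Step 17. [r7c5∈{5}] r7c5's peers cover all but 5 ⇒ r7c5=5.
Step 18. [r5c4∈{6}] r5c4's peers cover all but 6, so r5c4=6.
Step 19. [r3c5∈{4}] only 4 remains possible at r3c5. So r3c5=4.
Step 20. [r3c3∈{8}] r3c3's peers cover all but 8, so r3c3=8.
Step 21. [r4c2∈{5}] r4c2's peers cover all but 5, so r4c2=5.
Step 22. [r7c6∈{9}] only 9 remains possible at r7c6 ⇒ r7c6=9.
Step 23. [r5c5∈{2}] r5c5's peers cover all but 2 ⇒ r5c5=2.
Step 24. [r7c2∈{6}] only 6 remains possible at r7c2, so r7c2=6.
Step 25. [r6c7∈{7}] only 7 remains possible at r6c7 ⇒ r6c7=7.
Step 26. [r8c8∈{2}] only 2 remains possible at r8c8 ⇒ r8c8=2.
Step 27. [r4c6∈{7}] r4c6 is down to just 7, so r4c6=7.
Step 28. [r8c4∈{4}] only 4 remains possible at r8c4. So r8c4=4.
Step 29. [r3c6∈{1}] nothing but 1 survives at r3c6. So r3c6=1.
Step 30. [r1c2∈{2}] r1c2's peers cover all but 2. So r1c2=2.
Step 31. [r5c9∈{9}] nothing but 9 survives at r5c9. So r5c9=9.
Step 32. [r5c2∈{3}] r5c2's peers cover all but 3. So r5c2=3.
Step 33. [r3c2∈{9}] nothing but 9 survives at r3c2 ⇒ r3c2=9.
Step 34. [r3c1∈{7}] only 7 remains possible at r3c1, so r3c1=7.
Step 35. [r9c5∈{8}] only 8 remains possible at r9c5, so r9c5=8.
Step 36. [r5c8∈{8}] r5c8 has the single candidate 8, so r5c8=8.

Answer: 3 2 6 9 7 8 5 1 4 / 5 4 1 3 6 2 8 9 7 / 7 9 8 5 4 1 2 6 3 / 6 5 4 8 9 7 1 3 2 / 1 3 7 6 2 5 4 8 9 / 2 8 9 1 3 4 7 5 6 / 8 6 2 7 5 9 3 4 1 / 9 7 5 4 1 3 6 2 8 / 4 1 3 2 8 6 9 7 5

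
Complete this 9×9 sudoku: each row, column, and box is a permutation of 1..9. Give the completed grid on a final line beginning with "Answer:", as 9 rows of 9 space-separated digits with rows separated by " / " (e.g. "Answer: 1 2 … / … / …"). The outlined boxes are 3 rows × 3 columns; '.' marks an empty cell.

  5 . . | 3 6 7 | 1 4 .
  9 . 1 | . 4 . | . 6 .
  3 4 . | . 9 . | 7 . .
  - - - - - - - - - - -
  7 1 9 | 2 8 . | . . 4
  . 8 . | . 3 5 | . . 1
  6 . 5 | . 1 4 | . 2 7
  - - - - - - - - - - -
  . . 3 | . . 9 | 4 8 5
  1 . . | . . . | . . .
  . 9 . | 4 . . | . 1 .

Step 1. [r7c1∈{2}] r7c1's peers cover all but 2, so r7c1=2.
Step 2. [r8c8∈{3,7,9}] 7 has one home in col 8: r8c8, so r8c8=7.
Step 3. [r9c5∈{2,5,7}] in row 9, 5 fits only at r9c5. So r9c5=5.
Step 4. [r3c3∈{2,6,8}] 6 has one home in row 3: r3c3 ⇒ r3c3=6.
Step 5. [r4c6∈{6}] nothing but 6 survives at r4c6, so r4c6=6.
Step 6. [r1c3∈{2,8}] across box 1, 8 lands solely at r1c3 ⇒ r1c3=8.
Step 7. [r8c5∈{2}] only 2 remains possible at r8c5 ⇒ r8c5=2.
Step 8. [r7c4∈{1,6,7}] row 7 places 1 nowhere but r7c4. So r7c4=1.
Step 9. [r8c4∈{6,8}] col 4 places 6 nowhere but r8c4 ⇒ r8c4=6.
Step 10. [r8c6∈{3,8}] row 8 places 8 nowhere but r8c6, so r8c6=8.
Step 11. [r2c6∈{2}] r2c6 is down to just 2 ⇒ r2c6=2.
Step 12. [r3c8∈{5}] only 5 remains possible at r3c8 ⇒ r3c8=5.
Step 13. [r5c8∈{9}] r5c8 is down to just 9 ⇒ r5c8=9.
Step 14. [r9c9∈{2,3,6}] 6 has one home in col 9: r9c9 ⇒ r9c9=6.
Step 15. [r3c4∈{8}] r3c4 has the single candidate 8, so r3c4=8.
Step 16. [r6c7∈{3,8}] across row 6, 8 lands solely at r6c7 ⇒ r6c7=8.
Step 17. [r2c7∈{3}] r2c7 is down to just 3 ⇒ r2c7=3.
Step 18. [r1c9∈{2,9}] 9 has one home in row 1: r1c9. So r1c9=9.
Step 19. [r9c3∈{7}] r9c3's peers cover all but 7, so r9c3=7.
Step 20. [r8c3∈{4}] r8c3 is down to just 4. So r8c3=4.
Step 21. [r7c2∈{6}] r7c2 has the single candidate 6 ⇒ r7c2=6.
Step 22. [r5c7∈{6}] nothing but 6 survives at r5c7, so r5c7=6.
Step 23. [r6c4∈{9}] nothing but 9 survives at r6c4, so r6c4=9.
Step 24. [r2c2∈{7}] only 7 remains possible at r2c2, so r2c2=7.
Step 25. [r4c8∈{3}] nothing but 3 survives at r4c8. So r4c8=3.
Step 26. [r8c2∈{5}] r8c2 has the single candidate 5 ⇒ r8c2=5.
Step 27. [r2c4∈{5}] r2c4 is down to just 5 ⇒ r2c4=5.
Step 28. [r2c9∈{8}] nothing but 8 survives at r2c9. So r2c9=8.
Step 29. [r7c5∈{7}] r7c5 is down to just 7 ⇒ r7c5=7.
Step 30. [r8c9∈{3}] r8c9 is down to just 3, so r8c9=3.
Step 31. [r3c6∈{1}] nothing but 1 survives at r3c6. So r3c6=1.
Step 32. [r6c2∈{3}] r6c2's peers cover all but 3, so r6c2=3.
Step 33. [r9c1∈{8}] r9c1 has the single candidate 8. So r9c1=8.
Step 34. [r5c3∈{2}] only 2 remains possible at r5c3. So r5c3=2.
Step 35. [r9c7∈{2}] r9c7 has the single candidate 2, so r9c7=2.
Step 36. [r8c7∈{9}] only 9 remains possible at r8c7. So r8c7=9.
Step 37. [r4c7∈{5}] nothing but 5 survives at r4c7. So r4c7=5.
Step 38. [r9c6∈{3}] only 3 remains possible at r9c6 ⇒ r9c6=3.
Step 39. [r3c9∈{2}] r3c9's peers cover all but 2. So r3c9=2.
Step 40. [r5c4∈{7}] r5c4's peers cover all but 7, so r5c4=7.
Step 41. [r1c2∈{2}] nothing but 2 survives at r1c2, so r1c2=2.
Step 42. [r5c1∈{4}] r5c1 has the single candidate 4. So r5c1=4.

Answer: 5 2 8 3 6 7 1 4 9 / 9 7 1 5 4 2 3 6 8 / 3 4 6 8 9 1 7 5 2 / 7 1 9 2 8 6 5 3 4 / 4 8 2 7 3 5 6 9 1 / 6 3 5 9 1 4 8 2 7 / 2 6 3 1 7 9 4 8 5 / 1 5 4 6 2 8 9 7 3 / 8 9 7 4 5 3 2 1 6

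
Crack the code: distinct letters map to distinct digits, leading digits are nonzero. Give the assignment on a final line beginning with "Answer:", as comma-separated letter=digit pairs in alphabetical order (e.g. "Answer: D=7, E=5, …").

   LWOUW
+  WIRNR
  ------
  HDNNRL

Step 1. [col 1: W + R ≡ L (mod 10)] column 1 (W + R ≡ L (mod 10), carry-in 0) doesn't pin R yet; pick R=2 and continue ⇒ R=2.
Step 2. [col 1: W + R ≡ L (mod 10)] column 1 (W + R ≡ L (mod 10), carry-in 0) doesn't pin L yet; pick L=8 and continue, so L=8.
Step 3. [col 1: W + R ≡ L (mod 10)] in column 1 we have W+R≡L with carry-in 0; given R=2, L=8 and digits 2,8 already taken and all letters distinct, that pins W to 6 ⇒ W=6.
Step 4. [col 2: U + N ≡ R (mod 10)] no forcing yet in column 2 (carry-in 0); U=9 is free and consistent — try it, so U=9.
Step 5. [col 2: U + N ≡ R (mod 10)] in column 2 we have U+N≡R with carry-in 0; given U=9, R=2 and digits 2,6,8,9 already taken and all letters distinct, that pins N to 3 ⇒ N=3.
Step 6. [col 3: O + R ≡ N (mod 10)] in column 3 we have O+R≡N with carry-in 1; given R=2, N=3 and digits 2,3,6,8,9 already taken and all letters distinct, that pins O to 0, so O=0.
Step 7. [H] the sum has 6 digits but both addends have 5; that extra leading digit H is the final carry, namely 1, so H=1.
Step 8. [col 4: W + I ≡ N (mod 10)] column 4: given W=6, N=3, carry-in 0, and digits 0,1,2,3,6,8,9 already taken and all letters distinct, W+I≡N (mod 10) forces I=7, so I=7.
Step 9. [col 5: L + W ≡ D (mod 10)] in column 5 we have L+W≡D with carry-in 1; given L=8, W=6 and digits 0,1,2,3,6,7,8,9 already taken and all letters distinct, that pins D to 5. So D=5.

Answer: D=5, H=1, I=7, L=8, N=3, O=0, R=2, U=9, W=6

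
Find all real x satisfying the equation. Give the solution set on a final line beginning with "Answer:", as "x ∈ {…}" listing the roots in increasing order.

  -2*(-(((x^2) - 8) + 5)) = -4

Step 1. [-2*(-(((x^2) - 8) + 5)) = -4] divide by the outer -2, so div: -(((x^2) - 8) + 5) = 2.
Step 2. [-(((x^2) - 8) + 5) = 2] LHS negated; negate both sides ⇒ neg: ((x^2) - 8) + 5 = -2.
Step 3. [((x^2) - 8) + 5 = -2] subtract 5: x sits inside (… + 5). So sub: (x^2) - 8 = -7.
Step 4. [(x^2) - 8 = -7] -8 is outermost — add 8 both sides, so sub: x^2 = 1.
Step 5. [x^2 = 1] √ both sides: 1 ≥ 0 gives two branches ⇒ sqrt: x = 1 or -1.

Answer: x ∈ {-1, 1}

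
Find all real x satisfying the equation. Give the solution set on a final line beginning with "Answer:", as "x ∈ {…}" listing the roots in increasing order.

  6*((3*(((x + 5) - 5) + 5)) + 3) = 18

Step 1. [6*((3*(((x + 5) - 5) + 5)) + 3) = 18] 6 out front; divide by 6. So div: (3*(((x + 5) - 5) + 5)) + 3 = 3.
Step 2. [(3*(((x + 5) - 5) + 5)) + 3 = 3] 3 divides every term; factor it out ⇒ factor: (((x + 5) - 5) + 5) + 1 = 1.
Step 3. [(((x + 5) - 5) + 5) + 1 = 1] peel the +1: subtract 1 from each side ⇒ sub: ((x + 5) - 5) + 5 = 0.
Step 4. [((x + 5) - 5) + 5 = 0] +5 is outermost — subtract 5 both sides ⇒ sub: (x + 5) - 5 = -5.
Step 5. [(x + 5) - 5 = -5] add 5: x sits inside (… - 5), so sub: x + 5 = 0.
Step 6. [x + 5 = 0] peel the +5: subtract 5 from each side ⇒ sub: x = -5.

Answer: x ∈ {-5}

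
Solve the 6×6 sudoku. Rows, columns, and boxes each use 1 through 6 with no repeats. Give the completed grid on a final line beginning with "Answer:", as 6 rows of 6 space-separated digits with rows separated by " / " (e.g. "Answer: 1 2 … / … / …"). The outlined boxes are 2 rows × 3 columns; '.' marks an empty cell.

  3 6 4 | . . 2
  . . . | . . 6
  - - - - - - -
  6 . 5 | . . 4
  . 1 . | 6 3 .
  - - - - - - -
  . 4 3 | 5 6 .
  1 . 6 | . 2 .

Step 1. [r1c4∈{1}] only 1 remains possible at r1c4, so r1c4=1.
Step 2. [r2c1∈{2,5}] r2c1 is the only open cell in col 1 admitting 5. So r2c1=5.
Step 3. [r4c3∈{2}] r4c3 has the single candidate 2 ⇒ r4c3=2.
Step 4. [r2c4∈{3,4}] row 2 places 3 nowhere but r2c4 ⇒ r2c4=3.
Step 5. [r5c1∈{2}] only 2 remains possible at r5c1, so r5c1=2.
Step 6. [r2c3∈{1}] nothing but 1 survives at r2c3. So r2c3=1.
Step 7. [r3c4∈{2}] r3c4 is down to just 2. So r3c4=2.
Step 8. [r1c5∈{5}] r1c5 has the single candidate 5, so r1c5=5.
Step 9. [r3c5∈{1}] only 1 remains possible at r3c5 ⇒ r3c5=1.
Step 10. [r2c5∈{4}] nothing but 4 survives at r2c5 ⇒ r2c5=4.
Step 11. [r2c2∈{2}] only 2 remains possible at r2c2 ⇒ r2c2=2.
Step 12. [r3c2∈{3}] r3c2 has the single candidate 3 ⇒ r3c2=3.
Step 13. [r5c6∈{1}] r5c6 is down to just 1, so r5c6=1.
Step 14. [r4c1∈{4}] only 4 remains possible at r4c1, so r4c1=4.
Step 15. [r6c6∈{3}] only 3 remains possible at r6c6 ⇒ r6c6=3.
Step 16. [r6c2∈{5}] only 5 remains possible at r6c2, so r6c2=5.
Step 17. [r4c6∈{5}] nothing but 5 survives at r4c6 ⇒ r4c6=5.
Step 18. [r6c4∈{4}] r6c4 is down to just 4, so r6c4=4.

Answer: 3 6 4 1 5 2 / 5 2 1 3 4 6 / 6 3 5 2 1 4 / 4 1 2 6 3 5 / 2 4 3 5 6 1 / 1 5 6 4 2 3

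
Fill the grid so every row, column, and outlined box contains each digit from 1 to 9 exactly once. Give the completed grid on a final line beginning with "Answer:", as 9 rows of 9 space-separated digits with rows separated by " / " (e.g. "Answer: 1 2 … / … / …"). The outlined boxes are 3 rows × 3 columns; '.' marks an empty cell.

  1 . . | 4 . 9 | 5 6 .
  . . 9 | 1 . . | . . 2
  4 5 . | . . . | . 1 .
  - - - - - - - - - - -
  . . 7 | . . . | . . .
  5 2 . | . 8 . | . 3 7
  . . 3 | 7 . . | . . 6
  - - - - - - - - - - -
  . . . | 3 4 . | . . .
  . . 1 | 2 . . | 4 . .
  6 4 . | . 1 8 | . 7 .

Step 1. [r7c1∈{2,7,8,9}] 2 has one home in col 1: r7c1 ⇒ r7c1=2.
Step 2. [r4c9∈{1,4,5,8,9}] 4 has one home in col 9: r4c9 ⇒ r4c9=4.
Step 3. [r3c4∈{6,8}] col 4 places 8 nowhere but r3c4, so r3c4=8.
Step 4. [r7c9∈{1,5,8,9}] across col 9, 1 lands solely at r7c9, so r7c9=1.
Step 5. [r9c7∈{2,3,9}] in row 9, 2 fits only at r9c7, so r9c7=2.
Step 6. [r9c9∈{3,5,9}] r9c9 is the only open cell in row 9 admitting 3, so r9c9=3.
Step 7. [r8c9∈{5,8,9}] in col 9, 5 fits only at r8c9. So r8c9=5.
Step 8. [r9c4∈{5,9}] r9c4 is the only open cell in row 9 admitting 9, so r9c4=9.
Step 9. [r5c7∈{1,9}] 9 has one home in row 5: r5c7, so r5c7=9.
Step 10. [r4c4∈{5,6}] r4c4 is the only open cell in col 4 admitting 5. So r4c4=5.
Step 11. [r2c5∈{3,5,6,7}] across col 5, 5 lands solely at r2c5 ⇒ r2c5=5.
Step 12. [r5c6∈{1,4,6}] in row 5, 1 fits only at r5c6, so r5c6=1.
Step 13. [r1c9∈{8}] r1c9 is down to just 8. So r1c9=8.
Step 14. [r7c3∈{5,8}] 8 has one home in col 3: r7c3. So r7c3=8.
Step 15. [r8c8∈{8,9}] in row 8, 8 fits only at r8c8, so r8c8=8.
Step 16. [r4c8∈{2}] only 2 remains possible at r4c8 ⇒ r4c8=2.
Step 17. [r5c4∈{6}] r5c4 is down to just 6, so r5c4=6.
Step 18. [r4c2∈{1,6,8,9}] in row 4, 6 fits only at r4c2, so r4c2=6.
Step 19. [r2c6∈{3,6,7}] r2c6 is the only open cell in row 2 admitting 6, so r2c6=6.
Step 20. [r8c6∈{7}] r8c6 has the single candidate 7 ⇒ r8c6=7.
Step 21. [r2c1∈{3,7,8}] in col 1, 7 fits only at r2c1, so r2c1=7.
Step 22. [r1c2∈{3}] nothing but 3 survives at r1c2 ⇒ r1c2=3.
Step 23. [r8c2∈{9}] nothing but 9 survives at r8c2. So r8c2=9.
Step 24. [r6c2∈{1,8}] in col 2, 1 fits only at r6c2. So r6c2=1.
Step 25. [r4c6∈{3}] only 3 remains possible at r4c6. So r4c6=3.
Step 26. [r3c6∈{2}] only 2 remains possible at r3c6. So r3c6=2.
Step 27. [r6c7∈{8}] r6c7's peers cover all but 8. So r6c7=8.
Step 28. [r4c5∈{9}] r4c5 is down to just 9 ⇒ r4c5=9.
Step 29. [r3c5∈{3,7}] 3 has one home in col 5: r3c5 ⇒ r3c5=3.
Step 30. [r2c8∈{4}] nothing but 4 survives at r2c8 ⇒ r2c8=4.
Step 31. [r6c8∈{5}] only 5 remains possible at r6c8 ⇒ r6c8=5.
Step 32. [r7c6∈{5}] only 5 remains possible at r7c6 ⇒ r7c6=5.
Step 33. [r6c5∈{2}] only 2 remains possible at r6c5 ⇒ r6c5=2.
Step 34. [r9c3∈{5}] nothing but 5 survives at r9c3 ⇒ r9c3=5.
Step 35. [r1c3∈{2}] only 2 remains possible at r1c3 ⇒ r1c3=2.
Step 36. [r4c1∈{8}] only 8 remains possible at r4c1 ⇒ r4c1=8.
Step 37. [r1c5∈{7}] r1c5's peers cover all but 7, so r1c5=7.
Step 38. [r3c3∈{6}] r3c3 is down to just 6, so r3c3=6.
Step 39. [r5c3∈{4}] r5c3 has the single candidate 4, so r5c3=4.
Step 40. [r7c2∈{7}] r7c2 is down to just 7 ⇒ r7c2=7.
Step 41. [r2c2∈{8}] r2c2's peers cover all but 8. So r2c2=8.
Step 42. [r7c8∈{9}] only 9 remains possible at r7c8 ⇒ r7c8=9.
Step 43. [r8c1∈{3}] r8c1's peers cover all but 3. So r8c1=3.
Step 44. [r7c7∈{6}] r7c7's peers cover all but 6 ⇒ r7c7=6.
Step 45. [r4c7∈{1}] r4c7's peers cover all but 1, so r4c7=1.
Step 46. [r3c9∈{9}] only 9 remains possible at r3c9, so r3c9=9.
Step 47. [r2c7∈{3}] r2c7's peers cover all but 3, so r2c7=3.
Step 48. [r6c6∈{4}] only 4 remains possible at r6c6, so r6c6=4.
Step 49. [r3c7∈{7}] nothing but 7 survives at r3c7 ⇒ r3c7=7.
Step 50. [r8c5∈{6}] r8c5 is down to just 6 ⇒ r8c5=6.
Step 51. [r6c1∈{9}] nothing but 9 survives at r6c1. So r6c1=9.

Answer: 1 3 2 4 7 9 5 6 8 / 7 8 9 1 5 6 3 4 2 / 4 5 6 8 3 2 7 1 9 / 8 6 7 5 9 3 1 2 4 / 5 2 4 6 8 1 9 3 7 / 9 1 3 7 2 4 8 5 6 / 2 7 8 3 4 5 6 9 1 / 3 9 1 2 6 7 4 8 5 / 6 4 5 9 1 8 2 7 3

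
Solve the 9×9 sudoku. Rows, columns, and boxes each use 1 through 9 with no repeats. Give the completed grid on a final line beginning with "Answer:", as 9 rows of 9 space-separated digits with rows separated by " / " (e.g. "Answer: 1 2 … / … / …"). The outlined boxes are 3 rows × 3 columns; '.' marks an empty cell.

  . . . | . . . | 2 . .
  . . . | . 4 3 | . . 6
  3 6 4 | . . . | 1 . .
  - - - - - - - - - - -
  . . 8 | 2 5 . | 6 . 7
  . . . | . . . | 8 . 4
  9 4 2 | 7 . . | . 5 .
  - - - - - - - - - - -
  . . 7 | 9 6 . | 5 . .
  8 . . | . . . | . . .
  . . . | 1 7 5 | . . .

Step 1. [r4c1∈{1}] only 1 remains possible at r4c1. So r4c1=1.
Step 2. [r1c8∈{3,4,7,8,9}] row 1 places 4 nowhere but r1c8, so r1c8=4.
Step 3. [r7c6∈{2,4,8}] r7c6 is the only open cell in box 8 admitting 8 ⇒ r7c6=8.
Step 4. [r1c9∈{3,5,8,9}] 3 has one home in row 1: r1c9. So r1c9=3.
Step 5. [r5c8∈{1,2,3,9}] r5c8 is the only open cell in row 5 admitting 2. So r5c8=2.
Step 6. [r4c8∈{3,9}] box 6 places 9 nowhere but r4c8, so r4c8=9.
Step 7. [r4c2∈{3}] r4c2 has the single candidate 3. So r4c2=3.
Step 8. [r7c8∈{1,3}] in row 7, 3 fits only at r7c8, so r7c8=3.
Step 9. [r8c8∈{1,6,7}] col 8 places 1 nowhere but r8c8 ⇒ r8c8=1.
Step 10. [r8c3∈{3,5,6,9}] r8c3 is the only open cell in row 8 admitting 6. So r8c3=6.
Step 11. [r8c2∈{2,5,9}] in row 8, 5 fits only at r8c2, so r8c2=5.
Step 12. [r6c6∈{1,6}] r6c6 is the only open cell in row 6 admitting 6, so r6c6=6.
Step 13. [r7c9∈{2}] r7c9 has the single candidate 2, so r7c9=2.
Step 14. [r8c9∈{9}] nothing but 9 survives at r8c9 ⇒ r8c9=9.
Step 15. [r6c5∈{1,3,8}] r6c5 is the only open cell in row 6 admitting 8 ⇒ r6c5=8.
Step 16. [r5c3∈{5}] r5c3's peers cover all but 5, so r5c3=5.
Step 17. [r5c2∈{7}] r5c2 is down to just 7, so r5c2=7.
Step 18. [r8c4∈{3,4}] in col 4, 4 fits only at r8c4, so r8c4=4.
Step 19. [r2c7∈{7,9}] across col 7, 9 lands solely at r2c7, so r2c7=9.
Step 20. [r2c3∈{1}] r2c3's peers cover all but 1. So r2c3=1.
Step 21. [r1c3∈{9}] r1c3 has the single candidate 9 ⇒ r1c3=9.
Step 22. [r8c6∈{2}] r8c6 has the single candidate 2. So r8c6=2.
Step 23. [r3c9∈{5,8}] in col 9, 5 fits only at r3c9 ⇒ r3c9=5.
Step 24. [r3c4∈{8}] nothing but 8 survives at r3c4. So r3c4=8.
Step 25. [r2c8∈{7,8}] across box 3, 8 lands solely at r2c8 ⇒ r2c8=8.
Step 26. [r2c1∈{2,5,7}] 7 has one home in row 2: r2c1, so r2c1=7.
Step 27. [r9c1∈{2,4}] across col 1, 2 lands solely at r9c1. So r9c1=2.
Step 28. [r1c5∈{1}] nothing but 1 survives at r1c5 ⇒ r1c5=1.
Step 29. [r2c4∈{5}] only 5 remains possible at r2c4, so r2c4=5.
Step 30. [r3c8∈{7}] r3c8's peers cover all but 7. So r3c8=7.
Step 31. [r3c6∈{9}] r3c6 has the single candidate 9, so r3c6=9.
Step 32. [r8c5∈{3}] r8c5 is down to just 3, so r8c5=3.
Step 33. [r9c7∈{4}] r9c7 has the single candidate 4 ⇒ r9c7=4.
Step 34. [r1c6∈{7}] r1c6 has the single candidate 7 ⇒ r1c6=7.
Step 35. [r9c2∈{9}] r9c2 is down to just 9. So r9c2=9.
Step 36. [r9c8∈{6}] nothing but 6 survives at r9c8. So r9c8=6.
Step 37. [r9c3∈{3}] nothing but 3 survives at r9c3 ⇒ r9c3=3.
Step 38. [r4c6∈{4}] nothing but 4 survives at r4c6 ⇒ r4c6=4.
Step 39. [r8c7∈{7}] r8c7's peers cover all but 7. So r8c7=7.
Step 40. [r7c1∈{4}] r7c1 is down to just 4 ⇒ r7c1=4.
Step 41. [r5c5∈{9}] only 9 remains possible at r5c5, so r5c5=9.
Step 42. [r6c7∈{3}] r6c7 has the single candidate 3, so r6c7=3.
Step 43. [r5c4∈{3}] r5c4's peers cover all but 3. So r5c4=3.
Step 44. [r1c2∈{8}] nothing but 8 survives at r1c2, so r1c2=8.
Step 45. [r6c9∈{1}] only 1 remains possible at r6c9, so r6c9=1.
Step 46. [r9c9∈{8}] r9c9 has the single candidate 8 ⇒ r9c9=8.
Step 47. [r5c1∈{6}] r5c1 has the single candidate 6. So r5c1=6.
Step 48. [r7c2∈{1}] r7c2 is down to just 1, so r7c2=1.
Step 49. [r2c2∈{2}] r2c2 is down to just 2. So r2c2=2.
Step 50. [r1c1∈{5}] only 5 remains possible at r1c1. So r1c1=5.
Step 51. [r3c5∈{2}] only 2 remains possible at r3c5, so r3c5=2.
Step 52. [r1c4∈{6}] only 6 remains possible at r1c4, so r1c4=6.
Step 53. [r5c6∈{1}] r5c6 has the single candidate 1. So r5c6=1.

Answer: 5 8 9 6 1 7 2 4 3 / 7 2 1 5 4 3 9 8 6 / 3 6 4 8 2 9 1 7 5 / 1 3 8 2 5 4 6 9 7 / 6 7 5 3 9 1 8 2 4 / 9 4 2 7 8 6 3 5 1 / 4 1 7 9 6 8 5 3 2 / 8 5 6 4 3 2 7 1 9 / 2 9 3 1 7 5 4 6 8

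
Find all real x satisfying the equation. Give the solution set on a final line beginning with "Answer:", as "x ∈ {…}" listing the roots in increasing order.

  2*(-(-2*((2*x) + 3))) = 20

Step 1. [2*(-(-2*((2*x) + 3))) = 20] 2 out front; divide by 2, so div: -(-2*((2*x) + 3)) = 10.
Step 2. [-(-2*((2*x) + 3)) = 10] leading − — multiply by −1. So neg: -2*((2*x) + 3) = -10.
Step 3. [-2*((2*x) + 3) = -10] divide by the outer -2, so div: (2*x) + 3 = 5.
Step 4. [(2*x) + 3 = 5] 3 comes off first (subtract 3), so sub: 2*x = 2.
Step 5. [2*x = 2] 2·(inner) — divide through by 2, so div: x = 1.

Answer: x ∈ {1}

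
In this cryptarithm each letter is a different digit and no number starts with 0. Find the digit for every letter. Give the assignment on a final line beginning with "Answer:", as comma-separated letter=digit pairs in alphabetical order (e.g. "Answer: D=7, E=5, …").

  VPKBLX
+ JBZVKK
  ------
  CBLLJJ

Step 1. [col 1: X + K ≡ J (mod 10)] column 1 (X + K ≡ J (mod 10), carry-in 0) doesn't pin J yet; pick J=1 and continue, so J=1.
Step 2. [col 1: X + K ≡ J (mod 10)] column 1 (X + K ≡ J (mod 10), carry-in 0) doesn't pin X yet; pick X=9 and continue ⇒ X=9.
Step 3. [col 1: X + K ≡ J (mod 10)] column 1: given X=9, J=1, carry-in 0, and digits 1,9 already taken and all letters distinct, X+K≡J (mod 10) forces K=2 ⇒ K=2.
Step 4. [col 2: L + K ≡ J (mod 10)] from column 2 (K=2, J=1, carry-in 1, digits 1,2,9 already taken and all letters distinct): L must equal 8 ⇒ L=8.
Step 5. [col 3: B + V ≡ L (mod 10)] no forcing yet in column 3 (carry-in 1); V=4 is free and consistent — try it, so V=4.
Step 6. [col 3: B + V ≡ L (mod 10)] column 3 reads B+V+carry(1)=L with V=4, L=8; with digits 1,2,4,8,9 already taken and all letters distinct, the only value for B is 3. So B=3.
Step 7. [col 4: K + Z ≡ L (mod 10)] from column 4 (K=2, L=8, carry-in 0, digits 1,2,3,4,8,9 already taken and all letters distinct): Z must equal 6. So Z=6.
Step 8. [col 5: P + B ≡ B (mod 10)] column 5 reads P+B+carry(0)=B with B=3; with digits 1,2,3,4,6,8,9 already taken and all letters distinct, the only value for P is 0. So P=0.
Step 9. [col 6: V + J ≡ C (mod 10)] from column 6 (V=4, J=1, carry-in 0, digits 0,1,2,3,4,6,8,9 already taken and all letters distinct): C must equal 5 ⇒ C=5.

Answer: B=3, C=5, J=1, K=2, L=8, P=0, V=4, X=9, Z=6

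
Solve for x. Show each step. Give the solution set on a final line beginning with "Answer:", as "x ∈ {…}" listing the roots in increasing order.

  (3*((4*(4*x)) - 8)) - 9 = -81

Step 1. [(3*((4*(4*x)) - 8)) - 9 = -81] the outer -9 inverts by adding 9. So sub: 3*((4*(4*x)) - 8) = -72.
Step 2. [3*((4*(4*x)) - 8) = -72] leading coefficient 3: divide by 3 ⇒ div: (4*(4*x)) - 8 = -24.
Step 3. [(4*(4*x)) - 8 = -24] 8 comes off first (add 8) ⇒ sub: 4*(4*x) = -16.
Step 4. [4*(4*x) = -16] divide by the outer 4, so div: 4*x = -4.
Step 5. [4*x = -4] LHS = 4·(…); ÷4 both sides, so div: x = -1.

Answer: x ∈ {-1}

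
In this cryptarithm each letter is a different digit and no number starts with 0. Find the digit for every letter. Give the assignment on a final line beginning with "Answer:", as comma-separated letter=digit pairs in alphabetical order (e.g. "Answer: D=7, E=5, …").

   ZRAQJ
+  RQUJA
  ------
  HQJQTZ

Step 1. [H] H is the leading digit of a 6-digit sum of two 5-digit numbers; the final carry is exactly 1 ⇒ H=1.
Step 2. [col 1: J + A ≡ Z (mod 10)] no forcing yet in column 1 (carry-in 0); J=4 is free and consistent — try it. So J=4.
Step 3. [col 1: J + A ≡ Z (mod 10)] Z=7 is one option consistent with column 1 (J + A ≡ Z (mod 10), carry-in 0) — take it, so Z=7.
Step 4. [col 1: J + A ≡ Z (mod 10)] in column 1 we have J+A≡Z with carry-in 0; given J=4, Z=7 and digits 1,4,7 already taken and all letters distinct, that pins A to 3, so A=3.
Step 5. [col 2: Q + J ≡ T (mod 10)] no forcing yet in column 2 (carry-in 0); Q=6 is free and consistent — try it ⇒ Q=6.
Step 6. [col 2: Q + J ≡ T (mod 10)] in column 2 we have Q+J≡T with carry-in 0; given Q=6, J=4 and digits 1,3,4,6,7 already taken and all letters distinct, that pins T to 0 ⇒ T=0.
Step 7. [col 3: A + U ≡ Q (mod 10)] from column 3 (A=3, Q=6, carry-in 1, digits 0,1,3,4,6,7 already taken and all letters distinct): U must equal 2. So U=2.
Step 8. [col 4: R + Q ≡ J (mod 10)] column 4: given Q=6, J=4, carry-in 0, and digits 0,1,2,3,4,6,7 already taken and all letters distinct, R+Q≡J (mod 10) forces R=8. So R=8.

Answer: A=3, H=1, J=4, Q=6, R=8, T=0, U=2, Z=7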